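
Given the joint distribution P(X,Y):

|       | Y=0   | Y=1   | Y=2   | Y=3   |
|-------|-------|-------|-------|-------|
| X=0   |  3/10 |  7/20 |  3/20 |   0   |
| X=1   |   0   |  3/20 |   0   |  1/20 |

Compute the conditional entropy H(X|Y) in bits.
0.4406 bits

H(X|Y) = H(X,Y) - H(Y)

H(X,Y) = -Σ_{x,y} P(x,y) log₂ P(x,y). Per-cell terms -P(x,y)·log₂P(x,y):
  X=0: 0.5210897, 0.5301006, 0.4105448, 0.0000000
  X=1: 0.0000000, 0.4105448, 0.0000000, 0.2160964
  (cells with P = 0 contribute 0)
Sum of the 8 terms: H(X,Y) = 2.088376 bits

Marginal of Y (column sums):
  P(Y=0) = 3/10 + 0 = 3/10
  P(Y=1) = 7/20 + 3/20 = 1/2
  P(Y=2) = 3/20 + 0 = 3/20
  P(Y=3) = 0 + 1/20 = 1/20
H(Y) = -[(3/10)·log₂(3/10) + (1/2)·log₂(1/2) + (3/20)·log₂(3/20) + (1/20)·log₂(1/20)]
  = 0.5210897 + 0.5000000 + 0.4105448 + 0.2160964 = 1.647731 bits

H(X|Y) = H(X,Y) - H(Y) = 2.088376 - 1.647731 = 0.4406 bits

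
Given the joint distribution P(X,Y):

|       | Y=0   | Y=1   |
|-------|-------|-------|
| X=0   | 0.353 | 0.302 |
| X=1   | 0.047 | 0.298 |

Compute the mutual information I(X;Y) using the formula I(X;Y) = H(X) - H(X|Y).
0.1207 bits

I(X;Y) = H(X) - H(X|Y)

Marginal of X (row sums):
  P(X=0) = 0.353 + 0.302 = 0.655
  P(X=1) = 0.047 + 0.298 = 0.345
H(X) = -[0.655·log₂(0.655) + 0.345·log₂(0.345)]
  = 0.3998 + 0.5297 = 0.9295 bits

Marginal of Y (column sums):
  P(Y=0) = 0.353 + 0.047 = 0.400
  P(Y=1) = 0.302 + 0.298 = 0.600
H(X|Y) = Σ_y P(y)·H(X|Y=y):
  Y=0: P(Y=0) = 0.400, P(X|Y=0) = (353/400, 47/400) → H(X|Y=0) = 0.5221
  Y=1: P(Y=1) = 0.600, P(X|Y=1) = (151/300, 149/300) → H(X|Y=1) = 1.0000
H(X|Y) = 0.400·0.5221 + 0.600·1.0000 = 0.8088 bits

I(X;Y) = H(X) - H(X|Y) = 0.9295 - 0.8088 = 0.1207 bits

Cross-check via I(X;Y) = H(X) + H(Y) - H(X,Y): computing H(Y) from the column sums and H(X,Y) from the 4 cells in the same way gives H(Y) = 0.9710 bits and H(X,Y) = 1.7798 bits, so
I(X;Y) = 0.9295 + 0.9710 - 1.7798 = 0.1207 bits ✓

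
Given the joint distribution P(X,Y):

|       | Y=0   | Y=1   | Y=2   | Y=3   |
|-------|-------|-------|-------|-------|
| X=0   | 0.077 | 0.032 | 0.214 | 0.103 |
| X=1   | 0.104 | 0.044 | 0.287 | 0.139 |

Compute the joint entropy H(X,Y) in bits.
2.7079 bits

H(X,Y) = -Σ_{x,y} P(x,y) log₂ P(x,y). Per-cell terms -P(x,y)·log₂P(x,y):
  X=0: 0.28482, 0.15891, 0.47600, 0.33777
  X=1: 0.33960, 0.19828, 0.51685, 0.39571
Sum of the 8 terms: H(X,Y) = 2.7079 bits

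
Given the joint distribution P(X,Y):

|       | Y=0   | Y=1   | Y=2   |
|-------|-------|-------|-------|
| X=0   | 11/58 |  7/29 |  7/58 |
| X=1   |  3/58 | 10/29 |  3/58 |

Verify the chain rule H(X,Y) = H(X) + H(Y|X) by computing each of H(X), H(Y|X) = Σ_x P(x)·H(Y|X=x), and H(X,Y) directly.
H(X) = 0.9923 bits, H(Y|X) = 1.2975 bits, H(X,Y) = 2.2898 bits

Marginal of X (row sums):
  P(X=0) = 11/58 + 7/29 + 7/58 = 16/29
  P(X=1) = 3/58 + 10/29 + 3/58 = 13/29
H(X) = -[(16/29)·log₂(16/29) + (13/29)·log₂(13/29)]
  = 0.4734 + 0.5189 = 0.9923 bits

H(Y|X) = Σ_x P(x)·H(Y|X=x):
  X=0: P(X=0) = 16/29, P(Y|X=0) = (11/32, 7/16, 7/32) → H(Y|X=0) = 1.5310
  X=1: P(X=1) = 13/29, P(Y|X=1) = (3/26, 10/13, 3/26) → H(Y|X=1) = 1.0101
H(Y|X) = (16/29)·1.5310 + (13/29)·1.0101 = 1.2975 bits

H(X,Y) = -Σ_{x,y} P(x,y) log₂ P(x,y). Per-cell terms -P(x,y)·log₂P(x,y):
  X=0: 0.4549, 0.4950, 0.3682
  X=1: 0.2210, 0.5297, 0.2210
Sum of the 6 terms: H(X,Y) = 2.2898 bits

Chain rule check:
  H(X) + H(Y|X) = 0.9923 + 1.2975 = 2.2898 bits
  H(X,Y) = 2.2898 bits
✓ Chain rule verified.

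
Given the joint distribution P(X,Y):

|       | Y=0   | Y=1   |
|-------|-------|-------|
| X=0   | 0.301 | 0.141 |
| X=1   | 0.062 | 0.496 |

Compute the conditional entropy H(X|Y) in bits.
0.7252 bits

H(X|Y) = H(X,Y) - H(Y)

H(X,Y) = -Σ_{x,y} P(x,y) log₂ P(x,y). Per-cell terms -P(x,y)·log₂P(x,y):
  X=0: 0.5213815, 0.3984988
  X=1: 0.2487185, 0.5017476
Sum of the 4 terms: H(X,Y) = 1.670346 bits

Marginal of Y (column sums):
  P(Y=0) = 0.301 + 0.062 = 0.363
  P(Y=1) = 0.141 + 0.496 = 0.637
H(Y) = -[0.363·log₂(0.363) + 0.637·log₂(0.637)]
  = 0.5306910 + 0.4144543 = 0.945145 bits

H(X|Y) = H(X,Y) - H(Y) = 1.670346 - 0.945145 = 0.7252 bits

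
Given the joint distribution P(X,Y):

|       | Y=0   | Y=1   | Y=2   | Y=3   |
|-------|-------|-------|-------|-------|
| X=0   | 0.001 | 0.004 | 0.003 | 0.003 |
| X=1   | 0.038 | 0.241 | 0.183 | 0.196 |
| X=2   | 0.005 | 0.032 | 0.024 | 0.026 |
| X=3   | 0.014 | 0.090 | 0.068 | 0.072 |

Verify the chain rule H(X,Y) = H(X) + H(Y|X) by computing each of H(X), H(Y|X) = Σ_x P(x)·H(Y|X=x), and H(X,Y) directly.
H(X) = 1.2719 bits, H(Y|X) = 1.8024 bits, H(X,Y) = 3.0744 bits

Marginal of X (row sums):
  P(X=0) = 0.001 + 0.004 + 0.003 + 0.003 = 0.011
  P(X=1) = 0.038 + 0.241 + 0.183 + 0.196 = 0.658
  P(X=2) = 0.005 + 0.032 + 0.024 + 0.026 = 0.087
  P(X=3) = 0.014 + 0.090 + 0.068 + 0.072 = 0.244
H(X) = -[0.011·log₂(0.011) + 0.658·log₂(0.658) + 0.087·log₂(0.087) + 0.244·log₂(0.244)]
  = 0.07157 + 0.39733 + 0.30649 + 0.49655 = 1.2719 bits

H(Y|X) = Σ_x P(x)·H(Y|X=x):
  X=0: P(X=0) = 0.011, P(Y|X=0) = (1/11, 4/11, 3/11, 3/11) → H(Y|X=0) = 1.86763
  X=1: P(X=1) = 0.658, P(Y|X=1) = (19/329, 241/658, 183/658, 14/47) → H(Y|X=1) = 1.80224
  X=2: P(X=2) = 0.087, P(Y|X=2) = (5/87, 32/87, 8/29, 26/87) → H(Y|X=2) = 1.80087
  X=3: P(X=3) = 0.244, P(Y|X=3) = (7/122, 45/122, 17/61, 18/61) → H(Y|X=3) = 1.80061
H(Y|X) = 0.011·1.86763 + 0.658·1.80224 + 0.087·1.80087 + 0.244·1.80061 = 1.8024 bits

H(X,Y) = -Σ_{x,y} P(x,y) log₂ P(x,y). Per-cell terms -P(x,y)·log₂P(x,y):
  X=0: 0.00997, 0.03186, 0.02514, 0.02514
  X=1: 0.17928, 0.49475, 0.44837, 0.46081
  X=2: 0.03822, 0.15891, 0.12914, 0.13690
  X=3: 0.08622, 0.31265, 0.26373, 0.27330
Sum of the 16 terms: H(X,Y) = 3.0744 bits

Chain rule check:
  H(X) + H(Y|X) = 1.2719 + 1.8024 = 3.0743 bits
  H(X,Y) = 3.0744 bits
✓ Chain rule verified (Δ = 0.0001 is 4-dp rounding noise: each of the three values was rounded independently).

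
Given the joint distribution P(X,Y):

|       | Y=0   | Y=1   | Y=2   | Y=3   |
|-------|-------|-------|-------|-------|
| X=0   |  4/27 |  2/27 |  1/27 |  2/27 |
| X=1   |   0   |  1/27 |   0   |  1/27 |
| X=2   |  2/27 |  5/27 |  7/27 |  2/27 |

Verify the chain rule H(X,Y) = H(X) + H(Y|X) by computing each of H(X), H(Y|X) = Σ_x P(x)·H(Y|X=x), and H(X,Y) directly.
H(X) = 1.2538 bits, H(Y|X) = 1.7507 bits, H(X,Y) = 3.0045 bits

Marginal of X (row sums):
  P(X=0) = 4/27 + 2/27 + 1/27 + 2/27 = 1/3
  P(X=1) = 0 + 1/27 + 0 + 1/27 = 2/27
  P(X=2) = 2/27 + 5/27 + 7/27 + 2/27 = 16/27
H(X) = -[(1/3)·log₂(1/3) + (2/27)·log₂(2/27) + (16/27)·log₂(16/27)]
  = 0.52832 + 0.27814 + 0.44734 = 1.2538 bits

H(Y|X) = Σ_x P(x)·H(Y|X=x):
  X=0: P(X=0) = 1/3, P(Y|X=0) = (4/9, 2/9, 1/9, 2/9) → H(Y|X=0) = 1.83659
  X=1: P(X=1) = 2/27, P(Y|X=1) = (0, 1/2, 0, 1/2) → H(Y|X=1) = 1.00000
  X=2: P(X=2) = 16/27, P(Y|X=2) = (1/8, 5/16, 7/16, 1/8) → H(Y|X=2) = 1.79618
H(Y|X) = (1/3)·1.83659 + (2/27)·1.00000 + (16/27)·1.79618 = 1.7507 bits

H(X,Y) = -Σ_{x,y} P(x,y) log₂ P(x,y). Per-cell terms -P(x,y)·log₂P(x,y):
  X=0: 0.40813, 0.27814, 0.17611, 0.27814
  X=1: 0.00000, 0.17611, 0.00000, 0.17611
  X=2: 0.27814, 0.45055, 0.50492, 0.27814
  (cells with P = 0 contribute 0)
Sum of the 12 terms: H(X,Y) = 3.0045 bits

Chain rule check:
  H(X) + H(Y|X) = 1.2538 + 1.7507 = 3.0045 bits
  H(X,Y) = 3.0045 bits
✓ Chain rule verified.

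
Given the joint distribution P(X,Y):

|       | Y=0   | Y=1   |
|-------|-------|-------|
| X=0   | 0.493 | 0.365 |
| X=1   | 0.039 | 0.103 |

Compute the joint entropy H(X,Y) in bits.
1.5541 bits

H(X,Y) = -Σ_{x,y} P(x,y) log₂ P(x,y). Per-cell terms -P(x,y)·log₂P(x,y):
  X=0: 0.503028, 0.530722
  X=1: 0.182535, 0.337766
Sum of the 4 terms: H(X,Y) = 1.5541 bits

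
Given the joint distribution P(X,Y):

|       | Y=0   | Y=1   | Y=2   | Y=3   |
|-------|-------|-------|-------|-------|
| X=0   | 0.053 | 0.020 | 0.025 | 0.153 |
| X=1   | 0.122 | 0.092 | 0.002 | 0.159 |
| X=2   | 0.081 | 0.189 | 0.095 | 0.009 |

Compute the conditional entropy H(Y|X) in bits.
1.5815 bits

H(Y|X) = H(X,Y) - H(X)

H(X,Y) = -Σ_{x,y} P(x,y) log₂ P(x,y). Per-cell terms -P(x,y)·log₂P(x,y):
  X=0: 0.2246, 0.1129, 0.1330, 0.4144
  X=1: 0.3703, 0.3167, 0.0179, 0.4218
  X=2: 0.2937, 0.4543, 0.3226, 0.0612
Sum of the 12 terms: H(X,Y) = 3.1434 bits

Marginal of X (row sums):
  P(X=0) = 0.053 + 0.020 + 0.025 + 0.153 = 0.251
  P(X=1) = 0.122 + 0.092 + 0.002 + 0.159 = 0.375
  P(X=2) = 0.081 + 0.189 + 0.095 + 0.009 = 0.374
H(X) = -[0.251·log₂(0.251) + 0.375·log₂(0.375) + 0.374·log₂(0.374)]
  = 0.5006 + 0.5306 + 0.5307 = 1.5619 bits

H(Y|X) = H(X,Y) - H(X) = 3.1434 - 1.5619 = 1.5815 bits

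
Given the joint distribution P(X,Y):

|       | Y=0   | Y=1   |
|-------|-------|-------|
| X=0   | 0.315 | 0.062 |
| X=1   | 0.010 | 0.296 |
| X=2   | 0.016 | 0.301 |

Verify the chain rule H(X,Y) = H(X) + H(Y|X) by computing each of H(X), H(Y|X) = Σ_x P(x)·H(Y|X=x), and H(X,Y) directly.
H(X) = 1.5788 bits, H(Y|X) = 0.3981 bits, H(X,Y) = 1.9768 bits

Marginal of X (row sums):
  P(X=0) = 0.315 + 0.062 = 0.377
  P(X=1) = 0.010 + 0.296 = 0.306
  P(X=2) = 0.016 + 0.301 = 0.317
H(X) = -[0.377·log₂(0.377) + 0.306·log₂(0.306) + 0.317·log₂(0.317)]
  = 0.53058 + 0.52277 + 0.52541 = 1.5788 bits

H(Y|X) = Σ_x P(x)·H(Y|X=x):
  X=0: P(X=0) = 0.377, P(Y|X=0) = (315/377, 62/377) → H(Y|X=0) = 0.64486
  X=1: P(X=1) = 0.306, P(Y|X=1) = (5/153, 148/153) → H(Y|X=1) = 0.20766
  X=2: P(X=2) = 0.317, P(Y|X=2) = (16/317, 301/317) → H(Y|X=2) = 0.28840
H(Y|X) = 0.377·0.64486 + 0.306·0.20766 + 0.317·0.28840 = 0.3981 bits

H(X,Y) = -Σ_{x,y} P(x,y) log₂ P(x,y). Per-cell terms -P(x,y)·log₂P(x,y):
  X=0: 0.52497, 0.24872
  X=1: 0.06644, 0.51987
  X=2: 0.09545, 0.52138
Sum of the 6 terms: H(X,Y) = 1.9768 bits

Chain rule check:
  H(X) + H(Y|X) = 1.5788 + 0.3981 = 1.9769 bits
  H(X,Y) = 1.9768 bits
✓ Chain rule verified (Δ = 0.0001 is 4-dp rounding noise: each of the three values was rounded independently).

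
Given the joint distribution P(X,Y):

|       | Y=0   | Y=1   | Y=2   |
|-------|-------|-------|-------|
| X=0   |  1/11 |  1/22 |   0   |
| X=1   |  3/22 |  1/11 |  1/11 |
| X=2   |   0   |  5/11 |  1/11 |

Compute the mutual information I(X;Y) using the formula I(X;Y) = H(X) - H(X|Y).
0.4064 bits

I(X;Y) = H(X) - H(X|Y)

Marginal of X (row sums):
  P(X=0) = 1/11 + 1/22 + 0 = 3/22
  P(X=1) = 3/22 + 1/11 + 1/11 = 7/22
  P(X=2) = 0 + 5/11 + 1/11 = 6/11
H(X) = -[(3/22)·log₂(3/22) + (7/22)·log₂(7/22) + (6/11)·log₂(6/11)]
  = 0.39197 + 0.52566 + 0.47698 = 1.3946 bits

Marginal of Y (column sums):
  P(Y=0) = 1/11 + 3/22 + 0 = 5/22
  P(Y=1) = 1/22 + 1/11 + 5/11 = 13/22
  P(Y=2) = 0 + 1/11 + 1/11 = 2/11
H(X|Y) = Σ_y P(y)·H(X|Y=y):
  Y=0: P(Y=0) = 5/22, P(X|Y=0) = (2/5, 3/5, 0) → H(X|Y=0) = 0.97095
  Y=1: P(Y=1) = 13/22, P(X|Y=1) = (1/13, 2/13, 10/13) → H(X|Y=1) = 0.99126
  Y=2: P(Y=2) = 2/11, P(X|Y=2) = (0, 1/2, 1/2) → H(X|Y=2) = 1.00000
H(X|Y) = (5/22)·0.97095 + (13/22)·0.99126 + (2/11)·1.00000 = 0.9882 bits

I(X;Y) = H(X) - H(X|Y) = 1.3946 - 0.9882 = 0.4064 bits

Cross-check via I(X;Y) = H(X) + H(Y) - H(X,Y): computing H(Y) from the column sums and H(X,Y) from the 9 cells in the same way gives H(Y) = 1.3815 bits and H(X,Y) = 2.3697 bits, so
I(X;Y) = 1.3946 + 1.3815 - 2.3697 = 0.4064 bits ✓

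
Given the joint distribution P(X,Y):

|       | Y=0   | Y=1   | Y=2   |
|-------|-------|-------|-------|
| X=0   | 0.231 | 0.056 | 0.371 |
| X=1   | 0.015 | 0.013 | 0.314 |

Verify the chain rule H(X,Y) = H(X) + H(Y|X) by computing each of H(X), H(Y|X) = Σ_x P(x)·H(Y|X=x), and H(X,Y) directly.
H(X) = 0.9267 bits, H(Y|X) = 1.0223 bits, H(X,Y) = 1.9490 bits

Marginal of X (row sums):
  P(X=0) = 0.231 + 0.056 + 0.371 = 0.658
  P(X=1) = 0.015 + 0.013 + 0.314 = 0.342
H(X) = -[0.658·log₂(0.658) + 0.342·log₂(0.342)]
  = 0.39733 + 0.52939 = 0.9267 bits

H(Y|X) = Σ_x P(x)·H(Y|X=x):
  X=0: P(X=0) = 0.658, P(Y|X=0) = (33/94, 4/47, 53/94) → H(Y|X=0) = 1.29879
  X=1: P(X=1) = 0.342, P(Y|X=1) = (5/114, 13/342, 157/171) → H(Y|X=1) = 0.49031
H(Y|X) = 0.658·1.29879 + 0.342·0.49031 = 1.0223 bits

H(X,Y) = -Σ_{x,y} P(x,y) log₂ P(x,y). Per-cell terms -P(x,y)·log₂P(x,y):
  X=0: 0.48834, 0.23287, 0.53072
  X=1: 0.09088, 0.08145, 0.52475
Sum of the 6 terms: H(X,Y) = 1.9490 bits

Chain rule check:
  H(X) + H(Y|X) = 0.9267 + 1.0223 = 1.9490 bits
  H(X,Y) = 1.9490 bits
✓ Chain rule verified.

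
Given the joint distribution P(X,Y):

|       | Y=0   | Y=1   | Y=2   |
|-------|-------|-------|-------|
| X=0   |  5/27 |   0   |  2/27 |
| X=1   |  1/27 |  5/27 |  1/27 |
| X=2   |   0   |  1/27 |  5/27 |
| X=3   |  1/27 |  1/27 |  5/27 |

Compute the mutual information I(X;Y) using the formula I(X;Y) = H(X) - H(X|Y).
0.5536 bits

I(X;Y) = H(X) - H(X|Y)

Marginal of X (row sums):
  P(X=0) = 5/27 + 0 + 2/27 = 7/27
  P(X=1) = 1/27 + 5/27 + 1/27 = 7/27
  P(X=2) = 0 + 1/27 + 5/27 = 2/9
  P(X=3) = 1/27 + 1/27 + 5/27 = 7/27
H(X) = -[(7/27)·log₂(7/27) + (7/27)·log₂(7/27) + (2/9)·log₂(2/9) + (7/27)·log₂(7/27)]
  = 0.504916 + 0.504916 + 0.482206 + 0.504916 = 1.99695 bits

Marginal of Y (column sums):
  P(Y=0) = 5/27 + 1/27 + 0 + 1/27 = 7/27
  P(Y=1) = 0 + 5/27 + 1/27 + 1/27 = 7/27
  P(Y=2) = 2/27 + 1/27 + 5/27 + 5/27 = 13/27
H(X|Y) = Σ_y P(y)·H(X|Y=y):
  Y=0: P(Y=0) = 7/27, P(X|Y=0) = (5/7, 1/7, 0, 1/7) → H(X|Y=0) = 1.148835
  Y=1: P(Y=1) = 7/27, P(X|Y=1) = (0, 5/7, 1/7, 1/7) → H(X|Y=1) = 1.148835
  Y=2: P(Y=2) = 13/27, P(X|Y=2) = (2/13, 1/13, 5/13, 5/13) → H(X|Y=2) = 1.760495
H(X|Y) = (7/27)·1.148835 + (7/27)·1.148835 + (13/27)·1.760495 = 1.44334 bits

I(X;Y) = H(X) - H(X|Y) = 1.99695 - 1.44334 = 0.5536 bits

Cross-check via I(X;Y) = H(X) + H(Y) - H(X,Y): computing H(Y) from the column sums and H(X,Y) from the 12 cells in the same way gives H(Y) = 1.51753 bits and H(X,Y) = 2.96087 bits, so
I(X;Y) = 1.99695 + 1.51753 - 2.96087 = 0.5536 bits ✓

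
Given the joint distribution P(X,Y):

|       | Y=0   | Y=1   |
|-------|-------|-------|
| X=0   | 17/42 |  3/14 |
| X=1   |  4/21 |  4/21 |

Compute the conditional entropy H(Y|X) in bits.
0.9570 bits

H(Y|X) = H(X,Y) - H(X)

H(X,Y) = -Σ_{x,y} P(x,y) log₂ P(x,y). Per-cell terms -P(x,y)·log₂P(x,y):
  X=0: 0.528155, 0.476227
  X=1: 0.455680, 0.455680
Sum of the 4 terms: H(X,Y) = 1.91574 bits

Marginal of X (row sums):
  P(X=0) = 17/42 + 3/14 = 13/21
  P(X=1) = 4/21 + 4/21 = 8/21
H(X) = -[(13/21)·log₂(13/21) + (8/21)·log₂(8/21)]
  = 0.428305 + 0.530407 = 0.95871 bits

H(Y|X) = H(X,Y) - H(X) = 1.91574 - 0.95871 = 0.9570 bits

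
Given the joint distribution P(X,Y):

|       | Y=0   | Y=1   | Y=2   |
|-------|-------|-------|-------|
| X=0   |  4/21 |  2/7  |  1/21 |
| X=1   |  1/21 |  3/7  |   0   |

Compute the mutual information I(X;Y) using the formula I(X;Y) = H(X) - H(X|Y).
0.1329 bits

I(X;Y) = H(X) - H(X|Y)

Marginal of X (row sums):
  P(X=0) = 4/21 + 2/7 + 1/21 = 11/21
  P(X=1) = 1/21 + 3/7 + 0 = 10/21
H(X) = -[(11/21)·log₂(11/21) + (10/21)·log₂(10/21)]
  = 0.48865 + 0.50971 = 0.99836 bits

Marginal of Y (column sums):
  P(Y=0) = 4/21 + 1/21 = 5/21
  P(Y=1) = 2/7 + 3/7 = 5/7
  P(Y=2) = 1/21 + 0 = 1/21
H(X|Y) = Σ_y P(y)·H(X|Y=y):
  Y=0: P(Y=0) = 5/21, P(X|Y=0) = (4/5, 1/5) → H(X|Y=0) = 0.72193
  Y=1: P(Y=1) = 5/7, P(X|Y=1) = (2/5, 3/5) → H(X|Y=1) = 0.97095
  Y=2: P(Y=2) = 1/21, P(X|Y=2) = (1, 0) → H(X|Y=2) = 0.00000
H(X|Y) = (5/21)·0.72193 + (5/7)·0.97095 + (1/21)·0.00000 = 0.86542 bits

I(X;Y) = H(X) - H(X|Y) = 0.99836 - 0.86542 = 0.1329 bits

Cross-check via I(X;Y) = H(X) + H(Y) - H(X,Y): computing H(Y) from the column sums and H(X,Y) from the 6 cells in the same way gives H(Y) = 1.04884 bits and H(X,Y) = 1.91427 bits, so
I(X;Y) = 0.99836 + 1.04884 - 1.91427 = 0.1329 bits ✓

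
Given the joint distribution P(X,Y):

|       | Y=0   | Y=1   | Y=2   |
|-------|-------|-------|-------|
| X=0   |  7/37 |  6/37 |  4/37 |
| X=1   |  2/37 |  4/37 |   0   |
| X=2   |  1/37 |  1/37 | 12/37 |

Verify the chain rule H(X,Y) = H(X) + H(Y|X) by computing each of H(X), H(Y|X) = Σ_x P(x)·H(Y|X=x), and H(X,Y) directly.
H(X) = 1.4716 bits, H(Y|X) = 1.1383 bits, H(X,Y) = 2.6100 bits

Marginal of X (row sums):
  P(X=0) = 7/37 + 6/37 + 4/37 = 17/37
  P(X=1) = 2/37 + 4/37 + 0 = 6/37
  P(X=2) = 1/37 + 1/37 + 12/37 = 14/37
H(X) = -[(17/37)·log₂(17/37) + (6/37)·log₂(6/37) + (14/37)·log₂(14/37)]
  = 0.51551 + 0.42559 + 0.53052 = 1.4716 bits

H(Y|X) = Σ_x P(x)·H(Y|X=x):
  X=0: P(X=0) = 17/37, P(Y|X=0) = (7/17, 6/17, 4/17) → H(Y|X=0) = 1.54857
  X=1: P(X=1) = 6/37, P(Y|X=1) = (1/3, 2/3, 0) → H(Y|X=1) = 0.91830
  X=2: P(X=2) = 14/37, P(Y|X=2) = (1/14, 1/14, 6/7) → H(Y|X=2) = 0.73453
H(Y|X) = (17/37)·1.54857 + (6/37)·0.91830 + (14/37)·0.73453 = 1.1383 bits

H(X,Y) = -Σ_{x,y} P(x,y) log₂ P(x,y). Per-cell terms -P(x,y)·log₂P(x,y):
  X=0: 0.45445, 0.42559, 0.34697
  X=1: 0.22754, 0.34697, 0.00000
  X=2: 0.14080, 0.14080, 0.52686
  (cells with P = 0 contribute 0)
Sum of the 9 terms: H(X,Y) = 2.6100 bits

Chain rule check:
  H(X) + H(Y|X) = 1.4716 + 1.1383 = 2.6099 bits
  H(X,Y) = 2.6100 bits
✓ Chain rule verified (Δ = 0.0001 is 4-dp rounding noise: each of the three values was rounded independently).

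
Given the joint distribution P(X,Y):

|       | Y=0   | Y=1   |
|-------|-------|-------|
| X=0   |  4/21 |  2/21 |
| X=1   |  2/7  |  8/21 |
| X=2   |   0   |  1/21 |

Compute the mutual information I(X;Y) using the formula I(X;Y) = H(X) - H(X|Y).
0.0792 bits

I(X;Y) = H(X) - H(X|Y)

Marginal of X (row sums):
  P(X=0) = 4/21 + 2/21 = 2/7
  P(X=1) = 2/7 + 8/21 = 2/3
  P(X=2) = 0 + 1/21 = 1/21
H(X) = -[(2/7)·log₂(2/7) + (2/3)·log₂(2/3) + (1/21)·log₂(1/21)]
  = 0.51639 + 0.38998 + 0.20916 = 1.1155 bits

Marginal of Y (column sums):
  P(Y=0) = 4/21 + 2/7 + 0 = 10/21
  P(Y=1) = 2/21 + 8/21 + 1/21 = 11/21
H(X|Y) = Σ_y P(y)·H(X|Y=y):
  Y=0: P(Y=0) = 10/21, P(X|Y=0) = (2/5, 3/5, 0) → H(X|Y=0) = 0.97095
  Y=1: P(Y=1) = 11/21, P(X|Y=1) = (2/11, 8/11, 1/11) → H(X|Y=1) = 1.09580
H(X|Y) = (10/21)·0.97095 + (11/21)·1.09580 = 1.0363 bits

I(X;Y) = H(X) - H(X|Y) = 1.1155 - 1.0363 = 0.0792 bits

Cross-check via I(X;Y) = H(X) + H(Y) - H(X,Y): computing H(Y) from the column sums and H(X,Y) from the 6 cells in the same way gives H(Y) = 0.9984 bits and H(X,Y) = 2.0347 bits, so
I(X;Y) = 1.1155 + 0.9984 - 2.0347 = 0.0792 bits ✓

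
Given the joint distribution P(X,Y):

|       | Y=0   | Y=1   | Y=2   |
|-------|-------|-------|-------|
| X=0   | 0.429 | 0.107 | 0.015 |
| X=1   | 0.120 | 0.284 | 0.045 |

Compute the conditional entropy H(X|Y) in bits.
0.7956 bits

H(X|Y) = H(X,Y) - H(Y)

H(X,Y) = -Σ_{x,y} P(x,y) log₂ P(x,y). Per-cell terms -P(x,y)·log₂P(x,y):
  X=0: 0.52379, 0.34500, 0.09088
  X=1: 0.36707, 0.51575, 0.20133
Sum of the 6 terms: H(X,Y) = 2.0438 bits

Marginal of Y (column sums):
  P(Y=0) = 0.429 + 0.120 = 0.549
  P(Y=1) = 0.107 + 0.284 = 0.391
  P(Y=2) = 0.015 + 0.045 = 0.060
H(Y) = -[0.549·log₂(0.549) + 0.391·log₂(0.391) + 0.060·log₂(0.060)]
  = 0.47495 + 0.52971 + 0.24353 = 1.2482 bits

H(X|Y) = H(X,Y) - H(Y) = 2.0438 - 1.2482 = 0.7956 bits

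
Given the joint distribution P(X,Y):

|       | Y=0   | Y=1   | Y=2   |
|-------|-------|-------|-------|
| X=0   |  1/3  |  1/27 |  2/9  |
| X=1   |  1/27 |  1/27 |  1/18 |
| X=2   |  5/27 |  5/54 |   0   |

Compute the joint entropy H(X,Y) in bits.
2.5389 bits

H(X,Y) = -Σ_{x,y} P(x,y) log₂ P(x,y). Per-cell terms -P(x,y)·log₂P(x,y):
  X=0: 0.5283, 0.1761, 0.4822
  X=1: 0.1761, 0.1761, 0.2317
  X=2: 0.4505, 0.3179, 0.0000
  (cells with P = 0 contribute 0)
Sum of the 9 terms: H(X,Y) = 2.5389 bits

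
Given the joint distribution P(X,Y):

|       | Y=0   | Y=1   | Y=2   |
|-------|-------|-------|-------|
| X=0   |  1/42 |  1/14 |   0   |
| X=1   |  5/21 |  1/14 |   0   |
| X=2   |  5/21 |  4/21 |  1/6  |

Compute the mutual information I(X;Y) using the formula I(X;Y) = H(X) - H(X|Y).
0.2067 bits

I(X;Y) = H(X) - H(X|Y)

Marginal of X (row sums):
  P(X=0) = 1/42 + 1/14 + 0 = 2/21
  P(X=1) = 5/21 + 1/14 + 0 = 13/42
  P(X=2) = 5/21 + 4/21 + 1/6 = 25/42
H(X) = -[(2/21)·log₂(2/21) + (13/42)·log₂(13/42) + (25/42)·log₂(25/42)]
  = 0.3231 + 0.5237 + 0.4455 = 1.2923 bits

Marginal of Y (column sums):
  P(Y=0) = 1/42 + 5/21 + 5/21 = 1/2
  P(Y=1) = 1/14 + 1/14 + 4/21 = 1/3
  P(Y=2) = 0 + 0 + 1/6 = 1/6
H(X|Y) = Σ_y P(y)·H(X|Y=y):
  Y=0: P(Y=0) = 1/2, P(X|Y=0) = (1/21, 10/21, 10/21) → H(X|Y=0) = 1.2286
  Y=1: P(Y=1) = 1/3, P(X|Y=1) = (3/14, 3/14, 4/7) → H(X|Y=1) = 1.4138
  Y=2: P(Y=2) = 1/6, P(X|Y=2) = (0, 0, 1) → H(X|Y=2) = 0.0000
H(X|Y) = (1/2)·1.2286 + (1/3)·1.4138 + (1/6)·0.0000 = 1.0856 bits

I(X;Y) = H(X) - H(X|Y) = 1.2923 - 1.0856 = 0.2067 bits

Cross-check via I(X;Y) = H(X) + H(Y) - H(X,Y): computing H(Y) from the column sums and H(X,Y) from the 9 cells in the same way gives H(Y) = 1.4591 bits and H(X,Y) = 2.5447 bits, so
I(X;Y) = 1.2923 + 1.4591 - 2.5447 = 0.2067 bits ✓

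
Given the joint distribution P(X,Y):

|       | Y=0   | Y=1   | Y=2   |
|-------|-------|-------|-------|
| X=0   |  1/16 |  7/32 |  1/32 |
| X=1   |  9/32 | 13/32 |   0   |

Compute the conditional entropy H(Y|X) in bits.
1.0325 bits

H(Y|X) = H(X,Y) - H(X)

H(X,Y) = -Σ_{x,y} P(x,y) log₂ P(x,y). Per-cell terms -P(x,y)·log₂P(x,y):
  X=0: 0.25000, 0.47964, 0.15625
  X=1: 0.51471, 0.52795, 0.00000
  (cells with P = 0 contribute 0)
Sum of the 6 terms: H(X,Y) = 1.92855 bits

Marginal of X (row sums):
  P(X=0) = 1/16 + 7/32 + 1/32 = 5/16
  P(X=1) = 9/32 + 13/32 + 0 = 11/16
H(X) = -[(5/16)·log₂(5/16) + (11/16)·log₂(11/16)]
  = 0.52440 + 0.37164 = 0.89604 bits

H(Y|X) = H(X,Y) - H(X) = 1.92855 - 0.89604 = 1.0325 bits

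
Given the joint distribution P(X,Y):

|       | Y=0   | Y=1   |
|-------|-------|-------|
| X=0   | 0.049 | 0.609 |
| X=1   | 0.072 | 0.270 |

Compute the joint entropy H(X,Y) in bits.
1.4323 bits

H(X,Y) = -Σ_{x,y} P(x,y) log₂ P(x,y). Per-cell terms -P(x,y)·log₂P(x,y):
  X=0: 0.213203, 0.435731
  X=1: 0.273302, 0.510022
Sum of the 4 terms: H(X,Y) = 1.4323 bits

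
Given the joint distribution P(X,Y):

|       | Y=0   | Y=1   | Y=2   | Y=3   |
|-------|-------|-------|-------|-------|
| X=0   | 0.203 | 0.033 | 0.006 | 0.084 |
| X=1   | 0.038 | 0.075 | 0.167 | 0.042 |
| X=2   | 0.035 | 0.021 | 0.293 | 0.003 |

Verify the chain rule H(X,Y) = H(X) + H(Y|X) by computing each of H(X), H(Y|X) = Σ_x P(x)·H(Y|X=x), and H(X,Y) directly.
H(X) = 1.5838 bits, H(Y|X) = 1.3032 bits, H(X,Y) = 2.8871 bits

Marginal of X (row sums):
  P(X=0) = 0.203 + 0.033 + 0.006 + 0.084 = 0.326
  P(X=1) = 0.038 + 0.075 + 0.167 + 0.042 = 0.322
  P(X=2) = 0.035 + 0.021 + 0.293 + 0.003 = 0.352
H(X) = -[0.326·log₂(0.326) + 0.322·log₂(0.322) + 0.352·log₂(0.352)]
  = 0.52716 + 0.52643 + 0.53024 = 1.5838 bits

H(Y|X) = Σ_x P(x)·H(Y|X=x):
  X=0: P(X=0) = 0.326, P(Y|X=0) = (203/326, 33/326, 3/163, 42/163) → H(Y|X=0) = 1.37022
  X=1: P(X=1) = 0.322, P(Y|X=1) = (19/161, 75/322, 167/322, 3/23) → H(Y|X=1) = 1.72800
  X=2: P(X=2) = 0.352, P(Y|X=2) = (35/352, 21/352, 293/352, 3/352) → H(Y|X=2) = 0.85266
H(Y|X) = 0.326·1.37022 + 0.322·1.72800 + 0.352·0.85266 = 1.3032 bits

H(X,Y) = -Σ_{x,y} P(x,y) log₂ P(x,y). Per-cell terms -P(x,y)·log₂P(x,y):
  X=0: 0.46699, 0.16241, 0.04428, 0.30017
  X=1: 0.17928, 0.28027, 0.43121, 0.19209
  X=2: 0.16928, 0.11704, 0.51891, 0.02514
Sum of the 12 terms: H(X,Y) = 2.8871 bits

Chain rule check:
  H(X) + H(Y|X) = 1.5838 + 1.3032 = 2.8870 bits
  H(X,Y) = 2.8871 bits
✓ Chain rule verified (Δ = 0.0001 is 4-dp rounding noise: each of the three values was rounded independently).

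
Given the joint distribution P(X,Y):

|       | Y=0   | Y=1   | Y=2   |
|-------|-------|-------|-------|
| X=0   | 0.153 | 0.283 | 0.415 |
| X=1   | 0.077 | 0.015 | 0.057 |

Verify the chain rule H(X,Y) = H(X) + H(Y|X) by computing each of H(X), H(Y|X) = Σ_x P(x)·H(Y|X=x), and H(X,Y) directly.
H(X) = 0.6073 bits, H(Y|X) = 1.4603 bits, H(X,Y) = 2.0676 bits

Marginal of X (row sums):
  P(X=0) = 0.153 + 0.283 + 0.415 = 0.851
  P(X=1) = 0.077 + 0.015 + 0.057 = 0.149
H(X) = -[0.851·log₂(0.851) + 0.149·log₂(0.149)]
  = 0.19809 + 0.40925 = 0.6073 bits

H(Y|X) = Σ_x P(x)·H(Y|X=x):
  X=0: P(X=0) = 0.851, P(Y|X=0) = (153/851, 283/851, 415/851) → H(Y|X=0) = 1.47854
  X=1: P(X=1) = 0.149, P(Y|X=1) = (77/149, 15/149, 57/149) → H(Y|X=1) = 1.35594
H(Y|X) = 0.851·1.47854 + 0.149·1.35594 = 1.4603 bits

H(X,Y) = -Σ_{x,y} P(x,y) log₂ P(x,y). Per-cell terms -P(x,y)·log₂P(x,y):
  X=0: 0.41438, 0.51538, 0.52656
  X=1: 0.28482, 0.09088, 0.23557
Sum of the 6 terms: H(X,Y) = 2.0676 bits

Chain rule check:
  H(X) + H(Y|X) = 0.6073 + 1.4603 = 2.0676 bits
  H(X,Y) = 2.0676 bits
✓ Chain rule verified.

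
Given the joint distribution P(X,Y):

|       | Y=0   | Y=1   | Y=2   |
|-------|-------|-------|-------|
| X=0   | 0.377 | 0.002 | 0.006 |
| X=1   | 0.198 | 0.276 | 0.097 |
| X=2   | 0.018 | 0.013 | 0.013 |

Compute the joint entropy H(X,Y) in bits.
2.1617 bits

H(X,Y) = -Σ_{x,y} P(x,y) log₂ P(x,y). Per-cell terms -P(x,y)·log₂P(x,y):
  X=0: 0.53058, 0.01793, 0.04428
  X=1: 0.46261, 0.51260, 0.32649
  X=2: 0.10433, 0.08145, 0.08145
Sum of the 9 terms: H(X,Y) = 2.1617 bits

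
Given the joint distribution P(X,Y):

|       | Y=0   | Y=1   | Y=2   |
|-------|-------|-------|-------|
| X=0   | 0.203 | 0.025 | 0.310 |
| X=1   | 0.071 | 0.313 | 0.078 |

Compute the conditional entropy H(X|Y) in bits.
0.6357 bits

H(X|Y) = H(X,Y) - H(Y)

H(X,Y) = -Σ_{x,y} P(x,y) log₂ P(x,y). Per-cell terms -P(x,y)·log₂P(x,y):
  X=0: 0.466991, 0.133048, 0.523795
  X=1: 0.270939, 0.524515, 0.287070
Sum of the 6 terms: H(X,Y) = 2.20636 bits

Marginal of Y (column sums):
  P(Y=0) = 0.203 + 0.071 = 0.274
  P(Y=1) = 0.025 + 0.313 = 0.338
  P(Y=2) = 0.310 + 0.078 = 0.388
H(Y) = -[0.274·log₂(0.274) + 0.338·log₂(0.338) + 0.388·log₂(0.388)]
  = 0.511764 + 0.528938 + 0.529958 = 1.57066 bits

H(X|Y) = H(X,Y) - H(Y) = 2.20636 - 1.57066 = 0.6357 bits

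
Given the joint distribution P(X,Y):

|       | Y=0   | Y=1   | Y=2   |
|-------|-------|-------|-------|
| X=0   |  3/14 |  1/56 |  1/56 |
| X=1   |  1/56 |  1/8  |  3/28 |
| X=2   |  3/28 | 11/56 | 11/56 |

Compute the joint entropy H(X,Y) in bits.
2.7752 bits

H(X,Y) = -Σ_{x,y} P(x,y) log₂ P(x,y). Per-cell terms -P(x,y)·log₂P(x,y):
  X=0: 0.476227, 0.103703, 0.103703
  X=1: 0.103703, 0.375000, 0.345256
  X=2: 0.345256, 0.461199, 0.461199
Sum of the 9 terms: H(X,Y) = 2.7752 bits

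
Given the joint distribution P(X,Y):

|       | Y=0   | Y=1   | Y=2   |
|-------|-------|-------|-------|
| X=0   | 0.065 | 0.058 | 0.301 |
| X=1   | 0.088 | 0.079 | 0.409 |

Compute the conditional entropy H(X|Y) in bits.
0.9833 bits

H(X|Y) = H(X,Y) - H(Y)

H(X,Y) = -Σ_{x,y} P(x,y) log₂ P(x,y). Per-cell terms -P(x,y)·log₂P(x,y):
  X=0: 0.2563, 0.2383, 0.5214
  X=1: 0.3086, 0.2893, 0.5275
Sum of the 6 terms: H(X,Y) = 2.1414 bits

Marginal of Y (column sums):
  P(Y=0) = 0.065 + 0.088 = 0.153
  P(Y=1) = 0.058 + 0.079 = 0.137
  P(Y=2) = 0.301 + 0.409 = 0.710
H(Y) = -[0.153·log₂(0.153) + 0.137·log₂(0.137) + 0.710·log₂(0.710)]
  = 0.4144 + 0.3929 + 0.3508 = 1.1581 bits

H(X|Y) = H(X,Y) - H(Y) = 2.1414 - 1.1581 = 0.9833 bits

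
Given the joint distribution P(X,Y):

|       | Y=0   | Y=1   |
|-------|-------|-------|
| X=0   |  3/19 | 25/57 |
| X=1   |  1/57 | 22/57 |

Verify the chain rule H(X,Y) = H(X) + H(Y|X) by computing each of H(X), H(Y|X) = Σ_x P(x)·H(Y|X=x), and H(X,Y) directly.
H(X) = 0.9730 bits, H(Y|X) = 0.6014 bits, H(X,Y) = 1.5744 bits

Marginal of X (row sums):
  P(X=0) = 3/19 + 25/57 = 34/57
  P(X=1) = 1/57 + 22/57 = 23/57
H(X) = -[(34/57)·log₂(34/57) + (23/57)·log₂(23/57)]
  = 0.44464 + 0.52833 = 0.9730 bits

H(Y|X) = Σ_x P(x)·H(Y|X=x):
  X=0: P(X=0) = 34/57, P(Y|X=0) = (9/34, 25/34) → H(Y|X=0) = 0.83376
  X=1: P(X=1) = 23/57, P(Y|X=1) = (1/23, 22/23) → H(Y|X=1) = 0.25802
H(Y|X) = (34/57)·0.83376 + (23/57)·0.25802 = 0.6014 bits

H(X,Y) = -Σ_{x,y} P(x,y) log₂ P(x,y). Per-cell terms -P(x,y)·log₂P(x,y):
  X=0: 0.42047, 0.52151
  X=1: 0.10233, 0.53011
Sum of the 4 terms: H(X,Y) = 1.5744 bits

Chain rule check:
  H(X) + H(Y|X) = 0.9730 + 0.6014 = 1.5744 bits
  H(X,Y) = 1.5744 bits
✓ Chain rule verified.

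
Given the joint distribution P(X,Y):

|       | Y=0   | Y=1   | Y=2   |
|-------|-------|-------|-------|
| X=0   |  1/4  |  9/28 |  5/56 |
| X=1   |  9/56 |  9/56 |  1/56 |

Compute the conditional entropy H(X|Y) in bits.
0.9090 bits

H(X|Y) = H(X,Y) - H(Y)

H(X,Y) = -Σ_{x,y} P(x,y) log₂ P(x,y). Per-cell terms -P(x,y)·log₂P(x,y):
  X=0: 0.5000, 0.5263, 0.3112
  X=1: 0.4239, 0.4239, 0.1037
Sum of the 6 terms: H(X,Y) = 2.2890 bits

Marginal of Y (column sums):
  P(Y=0) = 1/4 + 9/56 = 23/56
  P(Y=1) = 9/28 + 9/56 = 27/56
  P(Y=2) = 5/56 + 1/56 = 3/28
H(Y) = -[(23/56)·log₂(23/56) + (27/56)·log₂(27/56) + (3/28)·log₂(3/28)]
  = 0.5273 + 0.5074 + 0.3453 = 1.3800 bits

H(X|Y) = H(X,Y) - H(Y) = 2.2890 - 1.3800 = 0.9090 bits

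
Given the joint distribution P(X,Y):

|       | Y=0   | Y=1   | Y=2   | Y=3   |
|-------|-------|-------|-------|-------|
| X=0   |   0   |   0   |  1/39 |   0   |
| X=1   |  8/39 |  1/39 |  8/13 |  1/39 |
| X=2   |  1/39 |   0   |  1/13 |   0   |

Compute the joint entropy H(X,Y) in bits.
1.7266 bits

H(X,Y) = -Σ_{x,y} P(x,y) log₂ P(x,y). Per-cell terms -P(x,y)·log₂P(x,y):
  X=0: 0.00000, 0.00000, 0.13552, 0.00000
  X=1: 0.46880, 0.13552, 0.43104, 0.13552
  X=2: 0.13552, 0.00000, 0.28465, 0.00000
  (cells with P = 0 contribute 0)
Sum of the 12 terms: H(X,Y) = 1.7266 bits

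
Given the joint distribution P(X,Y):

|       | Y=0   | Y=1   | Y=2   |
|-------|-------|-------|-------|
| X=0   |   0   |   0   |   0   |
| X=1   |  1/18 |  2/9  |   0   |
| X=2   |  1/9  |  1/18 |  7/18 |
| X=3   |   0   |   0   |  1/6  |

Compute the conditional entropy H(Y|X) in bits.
0.8432 bits

H(Y|X) = H(X,Y) - H(X)

H(X,Y) = -Σ_{x,y} P(x,y) log₂ P(x,y). Per-cell terms -P(x,y)·log₂P(x,y):
  X=0: 0.00000, 0.00000, 0.00000
  X=1: 0.23166, 0.48221, 0.00000
  X=2: 0.35221, 0.23166, 0.52989
  X=3: 0.00000, 0.00000, 0.43083
  (cells with P = 0 contribute 0)
Sum of the 12 terms: H(X,Y) = 2.2585 bits

Marginal of X (row sums):
  P(X=0) = 0 + 0 + 0 = 0
  P(X=1) = 1/18 + 2/9 + 0 = 5/18
  P(X=2) = 1/9 + 1/18 + 7/18 = 5/9
  P(X=3) = 0 + 0 + 1/6 = 1/6
H(X) = -[(5/18)·log₂(5/18) + (5/9)·log₂(5/9) + (1/6)·log₂(1/6)]   (outcomes with P = 0 contribute 0)
  = 0.51333 + 0.47111 + 0.43083 = 1.4153 bits

H(Y|X) = H(X,Y) - H(X) = 2.2585 - 1.4153 = 0.8432 bits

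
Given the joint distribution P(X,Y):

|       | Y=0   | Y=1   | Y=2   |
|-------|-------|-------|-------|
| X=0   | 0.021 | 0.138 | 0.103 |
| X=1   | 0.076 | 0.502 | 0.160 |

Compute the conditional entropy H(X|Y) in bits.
0.8085 bits

H(X|Y) = H(X,Y) - H(Y)

H(X,Y) = -Σ_{x,y} P(x,y) log₂ P(x,y). Per-cell terms -P(x,y)·log₂P(x,y):
  X=0: 0.11704, 0.39430, 0.33777
  X=1: 0.28256, 0.49911, 0.42302
Sum of the 6 terms: H(X,Y) = 2.0538 bits

Marginal of Y (column sums):
  P(Y=0) = 0.021 + 0.076 = 0.097
  P(Y=1) = 0.138 + 0.502 = 0.640
  P(Y=2) = 0.103 + 0.160 = 0.263
H(Y) = -[0.097·log₂(0.097) + 0.640·log₂(0.640) + 0.263·log₂(0.263)]
  = 0.32649 + 0.41207 + 0.50677 = 1.2453 bits

H(X|Y) = H(X,Y) - H(Y) = 2.0538 - 1.2453 = 0.8085 bits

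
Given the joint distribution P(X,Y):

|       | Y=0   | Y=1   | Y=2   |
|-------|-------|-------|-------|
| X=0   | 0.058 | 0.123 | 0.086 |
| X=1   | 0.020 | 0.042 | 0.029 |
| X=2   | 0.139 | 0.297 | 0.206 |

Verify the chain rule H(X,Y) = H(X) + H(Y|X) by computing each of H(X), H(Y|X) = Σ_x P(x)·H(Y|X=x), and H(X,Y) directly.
H(X) = 1.2338 bits, H(Y|X) = 1.5192 bits, H(X,Y) = 2.7530 bits

Marginal of X (row sums):
  P(X=0) = 0.058 + 0.123 + 0.086 = 0.267
  P(X=1) = 0.020 + 0.042 + 0.029 = 0.091
  P(X=2) = 0.139 + 0.297 + 0.206 = 0.642
H(X) = -[0.267·log₂(0.267) + 0.091·log₂(0.091) + 0.642·log₂(0.642)]
  = 0.50866 + 0.31468 + 0.41047 = 1.2338 bits

H(Y|X) = Σ_x P(x)·H(Y|X=x):
  X=0: P(X=0) = 0.267, P(Y|X=0) = (58/267, 41/89, 86/267) → H(Y|X=0) = 1.52006
  X=1: P(X=1) = 0.091, P(Y|X=1) = (20/91, 6/13, 29/91) → H(Y|X=1) = 1.52101
  X=2: P(X=2) = 0.642, P(Y|X=2) = (139/642, 99/214, 103/321) → H(Y|X=2) = 1.51863
H(Y|X) = 0.267·1.52006 + 0.091·1.52101 + 0.642·1.51863 = 1.5192 bits

H(X,Y) = -Σ_{x,y} P(x,y) log₂ P(x,y). Per-cell terms -P(x,y)·log₂P(x,y):
  X=0: 0.23825, 0.37186, 0.30440
  X=1: 0.11288, 0.19209, 0.14813
  X=2: 0.39571, 0.52019, 0.46953
Sum of the 9 terms: H(X,Y) = 2.7530 bits

Chain rule check:
  H(X) + H(Y|X) = 1.2338 + 1.5192 = 2.7530 bits
  H(X,Y) = 2.7530 bits
✓ Chain rule verified.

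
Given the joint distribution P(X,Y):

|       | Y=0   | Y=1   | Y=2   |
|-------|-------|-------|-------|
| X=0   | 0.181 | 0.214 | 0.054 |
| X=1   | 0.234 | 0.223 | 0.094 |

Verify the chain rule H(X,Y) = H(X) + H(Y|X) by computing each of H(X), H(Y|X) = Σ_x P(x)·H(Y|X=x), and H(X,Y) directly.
H(X) = 0.9925 bits, H(Y|X) = 1.4510 bits, H(X,Y) = 2.4435 bits

Marginal of X (row sums):
  P(X=0) = 0.181 + 0.214 + 0.054 = 0.449
  P(X=1) = 0.234 + 0.223 + 0.094 = 0.551
H(X) = -[0.449·log₂(0.449) + 0.551·log₂(0.551)]
  = 0.5187 + 0.4738 = 0.9925 bits

H(Y|X) = Σ_x P(x)·H(Y|X=x):
  X=0: P(X=0) = 0.449, P(Y|X=0) = (181/449, 214/449, 54/449) → H(Y|X=0) = 1.4054
  X=1: P(X=1) = 0.551, P(Y|X=1) = (234/551, 223/551, 94/551) → H(Y|X=1) = 1.4881
H(Y|X) = 0.449·1.4054 + 0.551·1.4881 = 1.4510 bits

H(X,Y) = -Σ_{x,y} P(x,y) log₂ P(x,y). Per-cell terms -P(x,y)·log₂P(x,y):
  X=0: 0.4463, 0.4760, 0.2274
  X=1: 0.4903, 0.4828, 0.3207
Sum of the 6 terms: H(X,Y) = 2.4435 bits

Chain rule check:
  H(X) + H(Y|X) = 0.9925 + 1.4510 = 2.4435 bits
  H(X,Y) = 2.4435 bits
✓ Chain rule verified.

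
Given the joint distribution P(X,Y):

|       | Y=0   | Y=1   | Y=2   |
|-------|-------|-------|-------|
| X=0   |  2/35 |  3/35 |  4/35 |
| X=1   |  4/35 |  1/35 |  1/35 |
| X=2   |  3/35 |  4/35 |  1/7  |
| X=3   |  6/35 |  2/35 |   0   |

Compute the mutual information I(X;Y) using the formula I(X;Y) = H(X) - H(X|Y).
0.2301 bits

I(X;Y) = H(X) - H(X|Y)

Marginal of X (row sums):
  P(X=0) = 2/35 + 3/35 + 4/35 = 9/35
  P(X=1) = 4/35 + 1/35 + 1/35 = 6/35
  P(X=2) = 3/35 + 4/35 + 1/7 = 12/35
  P(X=3) = 6/35 + 2/35 + 0 = 8/35
H(X) = -[(9/35)·log₂(9/35) + (6/35)·log₂(6/35) + (12/35)·log₂(12/35) + (8/35)·log₂(8/35)]
  = 0.503835 + 0.436169 + 0.529481 + 0.486693 = 1.95618 bits

Marginal of Y (column sums):
  P(Y=0) = 2/35 + 4/35 + 3/35 + 6/35 = 3/7
  P(Y=1) = 3/35 + 1/35 + 4/35 + 2/35 = 2/7
  P(Y=2) = 4/35 + 1/35 + 1/7 + 0 = 2/7
H(X|Y) = Σ_y P(y)·H(X|Y=y):
  Y=0: P(Y=0) = 3/7, P(X|Y=0) = (2/15, 4/15, 1/5, 2/5) → H(X|Y=0) = 1.889246
  Y=1: P(Y=1) = 2/7, P(X|Y=1) = (3/10, 1/10, 2/5, 1/5) → H(X|Y=1) = 1.846439
  Y=2: P(Y=2) = 2/7, P(X|Y=2) = (2/5, 1/10, 1/2, 0) → H(X|Y=2) = 1.360964
H(X|Y) = (3/7)·1.889246 + (2/7)·1.846439 + (2/7)·1.360964 = 1.72608 bits

I(X;Y) = H(X) - H(X|Y) = 1.95618 - 1.72608 = 0.2301 bits

Cross-check via I(X;Y) = H(X) + H(Y) - H(X,Y): computing H(Y) from the column sums and H(X,Y) from the 12 cells in the same way gives H(Y) = 1.55666 bits and H(X,Y) = 3.28273 bits, so
I(X;Y) = 1.95618 + 1.55666 - 3.28273 = 0.2301 bits ✓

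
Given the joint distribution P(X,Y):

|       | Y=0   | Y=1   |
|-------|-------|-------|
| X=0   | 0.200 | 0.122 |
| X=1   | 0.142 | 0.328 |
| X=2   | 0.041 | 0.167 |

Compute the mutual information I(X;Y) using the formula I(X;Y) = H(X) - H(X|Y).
0.0875 bits

I(X;Y) = H(X) - H(X|Y)

Marginal of X (row sums):
  P(X=0) = 0.200 + 0.122 = 0.322
  P(X=1) = 0.142 + 0.328 = 0.470
  P(X=2) = 0.041 + 0.167 = 0.208
H(X) = -[0.322·log₂(0.322) + 0.470·log₂(0.470) + 0.208·log₂(0.208)]
  = 0.5264 + 0.5120 + 0.4712 = 1.5096 bits

Marginal of Y (column sums):
  P(Y=0) = 0.200 + 0.142 + 0.041 = 0.383
  P(Y=1) = 0.122 + 0.328 + 0.167 = 0.617
H(X|Y) = Σ_y P(y)·H(X|Y=y):
  Y=0: P(Y=0) = 0.383, P(X|Y=0) = (200/383, 142/383, 41/383) → H(X|Y=0) = 1.3653
  Y=1: P(Y=1) = 0.617, P(X|Y=1) = (122/617, 328/617, 167/617) → H(X|Y=1) = 1.4573
H(X|Y) = 0.383·1.3653 + 0.617·1.4573 = 1.4221 bits

I(X;Y) = H(X) - H(X|Y) = 1.5096 - 1.4221 = 0.0875 bits

Cross-check via I(X;Y) = H(X) + H(Y) - H(X,Y): computing H(Y) from the column sums and H(X,Y) from the 6 cells in the same way gives H(Y) = 0.9601 bits and H(X,Y) = 2.3822 bits, so
I(X;Y) = 1.5096 + 0.9601 - 2.3822 = 0.0875 bits ✓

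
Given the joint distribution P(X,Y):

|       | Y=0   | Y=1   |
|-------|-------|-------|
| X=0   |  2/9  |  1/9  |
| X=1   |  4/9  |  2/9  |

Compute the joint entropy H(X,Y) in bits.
1.8366 bits

H(X,Y) = -Σ_{x,y} P(x,y) log₂ P(x,y). Per-cell terms -P(x,y)·log₂P(x,y):
  X=0: 0.4822, 0.3522
  X=1: 0.5200, 0.4822
Sum of the 4 terms: H(X,Y) = 1.8366 bits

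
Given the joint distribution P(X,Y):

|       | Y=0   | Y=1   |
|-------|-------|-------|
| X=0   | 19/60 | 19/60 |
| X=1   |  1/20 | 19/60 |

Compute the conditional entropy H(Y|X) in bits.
0.8440 bits

H(Y|X) = H(X,Y) - H(X)

H(X,Y) = -Σ_{x,y} P(x,y) log₂ P(x,y). Per-cell terms -P(x,y)·log₂P(x,y):
  X=0: 0.52534, 0.52534
  X=1: 0.21610, 0.52534
Sum of the 4 terms: H(X,Y) = 1.7921 bits

Marginal of X (row sums):
  P(X=0) = 19/60 + 19/60 = 19/30
  P(X=1) = 1/20 + 19/60 = 11/30
H(X) = -[(19/30)·log₂(19/30) + (11/30)·log₂(11/30)]
  = 0.41734 + 0.53073 = 0.9481 bits

H(Y|X) = H(X,Y) - H(X) = 1.7921 - 0.9481 = 0.8440 bits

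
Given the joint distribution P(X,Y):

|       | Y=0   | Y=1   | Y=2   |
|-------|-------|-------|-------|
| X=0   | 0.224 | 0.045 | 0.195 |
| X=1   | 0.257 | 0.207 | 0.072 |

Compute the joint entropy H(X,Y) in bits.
2.3921 bits

H(X,Y) = -Σ_{x,y} P(x,y) log₂ P(x,y). Per-cell terms -P(x,y)·log₂P(x,y):
  X=0: 0.483488, 0.201327, 0.459899
  X=1: 0.503761, 0.470366, 0.273302
Sum of the 6 terms: H(X,Y) = 2.3921 bits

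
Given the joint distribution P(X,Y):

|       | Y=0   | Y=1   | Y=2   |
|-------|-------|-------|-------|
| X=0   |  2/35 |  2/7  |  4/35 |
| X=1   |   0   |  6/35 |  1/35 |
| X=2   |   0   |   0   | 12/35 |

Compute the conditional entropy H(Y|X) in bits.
0.7121 bits

H(Y|X) = H(X,Y) - H(X)

H(X,Y) = -Σ_{x,y} P(x,y) log₂ P(x,y). Per-cell terms -P(x,y)·log₂P(x,y):
  X=0: 0.23596, 0.51639, 0.35763
  X=1: 0.00000, 0.43617, 0.14655
  X=2: 0.00000, 0.00000, 0.52948
  (cells with P = 0 contribute 0)
Sum of the 9 terms: H(X,Y) = 2.2222 bits

Marginal of X (row sums):
  P(X=0) = 2/35 + 2/7 + 4/35 = 16/35
  P(X=1) = 0 + 6/35 + 1/35 = 1/5
  P(X=2) = 0 + 0 + 12/35 = 12/35
H(X) = -[(16/35)·log₂(16/35) + (1/5)·log₂(1/5) + (12/35)·log₂(12/35)]
  = 0.51624 + 0.46439 + 0.52948 = 1.5101 bits

H(Y|X) = H(X,Y) - H(X) = 2.2222 - 1.5101 = 0.7121 bits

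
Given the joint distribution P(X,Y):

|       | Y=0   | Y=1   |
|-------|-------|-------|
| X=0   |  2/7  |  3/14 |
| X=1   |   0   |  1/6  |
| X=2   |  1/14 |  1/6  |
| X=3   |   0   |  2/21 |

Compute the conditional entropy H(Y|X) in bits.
0.7024 bits

H(Y|X) = H(X,Y) - H(X)

H(X,Y) = -Σ_{x,y} P(x,y) log₂ P(x,y). Per-cell terms -P(x,y)·log₂P(x,y):
  X=0: 0.51639, 0.47623
  X=1: 0.00000, 0.43083
  X=2: 0.27195, 0.43083
  X=3: 0.00000, 0.32308
  (cells with P = 0 contribute 0)
Sum of the 8 terms: H(X,Y) = 2.4493 bits

Marginal of X (row sums):
  P(X=0) = 2/7 + 3/14 = 1/2
  P(X=1) = 0 + 1/6 = 1/6
  P(X=2) = 1/14 + 1/6 = 5/21
  P(X=3) = 0 + 2/21 = 2/21
H(X) = -[(1/2)·log₂(1/2) + (1/6)·log₂(1/6) + (5/21)·log₂(5/21) + (2/21)·log₂(2/21)]
  = 0.50000 + 0.43083 + 0.49295 + 0.32308 = 1.7469 bits

H(Y|X) = H(X,Y) - H(X) = 2.4493 - 1.7469 = 0.7024 bits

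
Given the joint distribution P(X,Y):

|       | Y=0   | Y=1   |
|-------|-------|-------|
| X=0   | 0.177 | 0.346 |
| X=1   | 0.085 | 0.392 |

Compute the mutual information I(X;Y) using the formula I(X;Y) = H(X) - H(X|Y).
0.0244 bits

I(X;Y) = H(X) - H(X|Y)

Marginal of X (row sums):
  P(X=0) = 0.177 + 0.346 = 0.523
  P(X=1) = 0.085 + 0.392 = 0.477
H(X) = -[0.523·log₂(0.523) + 0.477·log₂(0.477)]
  = 0.48906627 + 0.50940682 = 0.9984731 bits

Marginal of Y (column sums):
  P(Y=0) = 0.177 + 0.085 = 0.262
  P(Y=1) = 0.346 + 0.392 = 0.738
H(X|Y) = Σ_y P(y)·H(X|Y=y):
  Y=0: P(Y=0) = 0.262, P(X|Y=0) = (177/262, 85/262) → H(X|Y=0) = 0.90913135
  Y=1: P(Y=1) = 0.738, P(X|Y=1) = (173/369, 196/369) → H(X|Y=1) = 0.99719567
H(X|Y) = 0.262·0.90913135 + 0.738·0.99719567 = 0.9741228 bits

I(X;Y) = H(X) - H(X|Y) = 0.9984731 - 0.9741228 = 0.0244 bits

Cross-check via I(X;Y) = H(X) + H(Y) - H(X,Y): computing H(Y) from the column sums and H(X,Y) from the 4 cells in the same way gives H(Y) = 0.8297494 bits and H(X,Y) = 1.8038722 bits, so
I(X;Y) = 0.9984731 + 0.8297494 - 1.8038722 = 0.0244 bits ✓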